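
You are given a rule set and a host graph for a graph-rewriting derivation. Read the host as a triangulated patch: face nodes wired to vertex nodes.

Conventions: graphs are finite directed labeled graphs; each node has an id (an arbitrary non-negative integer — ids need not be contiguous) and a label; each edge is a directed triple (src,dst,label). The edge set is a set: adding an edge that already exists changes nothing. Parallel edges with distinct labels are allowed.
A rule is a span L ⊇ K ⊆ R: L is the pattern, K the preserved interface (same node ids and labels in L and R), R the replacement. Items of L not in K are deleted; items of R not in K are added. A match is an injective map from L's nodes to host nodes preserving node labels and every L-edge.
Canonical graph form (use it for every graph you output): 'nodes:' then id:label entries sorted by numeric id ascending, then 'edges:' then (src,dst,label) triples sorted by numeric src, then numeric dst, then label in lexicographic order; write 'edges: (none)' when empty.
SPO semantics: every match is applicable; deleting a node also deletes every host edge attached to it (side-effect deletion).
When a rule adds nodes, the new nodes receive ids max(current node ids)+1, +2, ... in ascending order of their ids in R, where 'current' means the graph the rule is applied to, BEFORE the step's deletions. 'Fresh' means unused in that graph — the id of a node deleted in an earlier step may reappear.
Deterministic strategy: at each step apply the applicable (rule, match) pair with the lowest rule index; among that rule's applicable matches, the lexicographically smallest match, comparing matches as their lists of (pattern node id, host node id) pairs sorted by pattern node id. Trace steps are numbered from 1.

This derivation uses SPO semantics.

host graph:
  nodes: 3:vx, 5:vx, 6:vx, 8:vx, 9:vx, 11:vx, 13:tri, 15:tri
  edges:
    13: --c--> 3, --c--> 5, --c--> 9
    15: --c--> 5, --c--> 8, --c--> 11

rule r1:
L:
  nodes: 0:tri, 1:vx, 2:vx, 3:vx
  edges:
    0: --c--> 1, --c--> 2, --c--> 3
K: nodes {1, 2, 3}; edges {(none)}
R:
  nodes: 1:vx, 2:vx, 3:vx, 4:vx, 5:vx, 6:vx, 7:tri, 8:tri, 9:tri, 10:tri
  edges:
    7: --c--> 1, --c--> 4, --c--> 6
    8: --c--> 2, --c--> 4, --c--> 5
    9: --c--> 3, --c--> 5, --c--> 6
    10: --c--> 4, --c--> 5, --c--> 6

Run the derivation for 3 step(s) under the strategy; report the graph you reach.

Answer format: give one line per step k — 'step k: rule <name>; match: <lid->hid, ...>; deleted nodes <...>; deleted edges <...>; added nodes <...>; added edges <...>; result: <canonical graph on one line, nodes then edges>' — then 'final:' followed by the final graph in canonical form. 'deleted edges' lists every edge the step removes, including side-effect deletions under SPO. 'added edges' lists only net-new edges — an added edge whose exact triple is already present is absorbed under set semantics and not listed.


step 1: rule r1; match: 0->13, 1->3, 2->5, 3->9; deleted nodes 13; deleted edges (13,3,c); (13,5,c); (13,9,c); added nodes 16, 17, 18, 19, 20, 21, 22; added edges (19,3,c); (19,16,c); (19,18,c); (20,5,c); (20,16,c); (20,17,c); (21,9,c); (21,17,c); (21,18,c); (22,16,c); (22,17,c); (22,18,c); result: nodes: 3:vx, 5:vx, 6:vx, 8:vx, 9:vx, 11:vx, 15:tri, 16:vx, 17:vx, 18:vx, 19:tri, 20:tri, 21:tri, 22:tri edges: (15,5,c); (15,8,c); (15,11,c); (19,3,c); (19,16,c); (19,18,c); (20,5,c); (20,16,c); (20,17,c); (21,9,c); (21,17,c); (21,18,c); (22,16,c); (22,17,c); (22,18,c)
step 2: rule r1; match: 0->15, 1->5, 2->8, 3->11; deleted nodes 15; deleted edges (15,5,c); (15,8,c); (15,11,c); added nodes 23, 24, 25, 26, 27, 28, 29; added edges (26,5,c); (26,23,c); (26,25,c); (27,8,c); (27,23,c); (27,24,c); (28,11,c); (28,24,c); (28,25,c); (29,23,c); (29,24,c); (29,25,c); result: nodes: 3:vx, 5:vx, 6:vx, 8:vx, 9:vx, 11:vx, 16:vx, 17:vx, 18:vx, 19:tri, 20:tri, 21:tri, 22:tri, 23:vx, 24:vx, 25:vx, 26:tri, 27:tri, 28:tri, 29:tri edges: (19,3,c); (19,16,c); (19,18,c); (20,5,c); (20,16,c); (20,17,c); (21,9,c); (21,17,c); (21,18,c); (22,16,c); (22,17,c); (22,18,c); (26,5,c); (26,23,c); (26,25,c); (27,8,c); (27,23,c); (27,24,c); (28,11,c); (28,24,c); (28,25,c); (29,23,c); (29,24,c); (29,25,c)
step 3: rule r1; match: 0->19, 1->3, 2->16, 3->18; deleted nodes 19; deleted edges (19,3,c); (19,16,c); (19,18,c); added nodes 30, 31, 32, 33, 34, 35, 36; added edges (33,3,c); (33,30,c); (33,32,c); (34,16,c); (34,30,c); (34,31,c); (35,18,c); (35,31,c); (35,32,c); (36,30,c); (36,31,c); (36,32,c); result: nodes: 3:vx, 5:vx, 6:vx, 8:vx, 9:vx, 11:vx, 16:vx, 17:vx, 18:vx, 20:tri, 21:tri, 22:tri, 23:vx, 24:vx, 25:vx, 26:tri, 27:tri, 28:tri, 29:tri, 30:vx, 31:vx, 32:vx, 33:tri, 34:tri, 35:tri, 36:tri edges: (20,5,c); (20,16,c); (20,17,c); (21,9,c); (21,17,c); (21,18,c); (22,16,c); (22,17,c); (22,18,c); (26,5,c); (26,23,c); (26,25,c); (27,8,c); (27,23,c); (27,24,c); (28,11,c); (28,24,c); (28,25,c); (29,23,c); (29,24,c); (29,25,c); (33,3,c); (33,30,c); (33,32,c); (34,16,c); (34,30,c); (34,31,c); (35,18,c); (35,31,c); (35,32,c); (36,30,c); (36,31,c); (36,32,c)
final:
nodes: 3:vx, 5:vx, 6:vx, 8:vx, 9:vx, 11:vx, 16:vx, 17:vx, 18:vx, 20:tri, 21:tri, 22:tri, 23:vx, 24:vx, 25:vx, 26:tri, 27:tri, 28:tri, 29:tri, 30:vx, 31:vx, 32:vx, 33:tri, 34:tri, 35:tri, 36:tri
edges: (20,5,c); (20,16,c); (20,17,c); (21,9,c); (21,17,c); (21,18,c); (22,16,c); (22,17,c); (22,18,c); (26,5,c); (26,23,c); (26,25,c); (27,8,c); (27,23,c); (27,24,c); (28,11,c); (28,24,c); (28,25,c); (29,23,c); (29,24,c); (29,25,c); (33,3,c); (33,30,c); (33,32,c); (34,16,c); (34,30,c); (34,31,c); (35,18,c); (35,31,c); (35,32,c); (36,30,c); (36,31,c); (36,32,c)


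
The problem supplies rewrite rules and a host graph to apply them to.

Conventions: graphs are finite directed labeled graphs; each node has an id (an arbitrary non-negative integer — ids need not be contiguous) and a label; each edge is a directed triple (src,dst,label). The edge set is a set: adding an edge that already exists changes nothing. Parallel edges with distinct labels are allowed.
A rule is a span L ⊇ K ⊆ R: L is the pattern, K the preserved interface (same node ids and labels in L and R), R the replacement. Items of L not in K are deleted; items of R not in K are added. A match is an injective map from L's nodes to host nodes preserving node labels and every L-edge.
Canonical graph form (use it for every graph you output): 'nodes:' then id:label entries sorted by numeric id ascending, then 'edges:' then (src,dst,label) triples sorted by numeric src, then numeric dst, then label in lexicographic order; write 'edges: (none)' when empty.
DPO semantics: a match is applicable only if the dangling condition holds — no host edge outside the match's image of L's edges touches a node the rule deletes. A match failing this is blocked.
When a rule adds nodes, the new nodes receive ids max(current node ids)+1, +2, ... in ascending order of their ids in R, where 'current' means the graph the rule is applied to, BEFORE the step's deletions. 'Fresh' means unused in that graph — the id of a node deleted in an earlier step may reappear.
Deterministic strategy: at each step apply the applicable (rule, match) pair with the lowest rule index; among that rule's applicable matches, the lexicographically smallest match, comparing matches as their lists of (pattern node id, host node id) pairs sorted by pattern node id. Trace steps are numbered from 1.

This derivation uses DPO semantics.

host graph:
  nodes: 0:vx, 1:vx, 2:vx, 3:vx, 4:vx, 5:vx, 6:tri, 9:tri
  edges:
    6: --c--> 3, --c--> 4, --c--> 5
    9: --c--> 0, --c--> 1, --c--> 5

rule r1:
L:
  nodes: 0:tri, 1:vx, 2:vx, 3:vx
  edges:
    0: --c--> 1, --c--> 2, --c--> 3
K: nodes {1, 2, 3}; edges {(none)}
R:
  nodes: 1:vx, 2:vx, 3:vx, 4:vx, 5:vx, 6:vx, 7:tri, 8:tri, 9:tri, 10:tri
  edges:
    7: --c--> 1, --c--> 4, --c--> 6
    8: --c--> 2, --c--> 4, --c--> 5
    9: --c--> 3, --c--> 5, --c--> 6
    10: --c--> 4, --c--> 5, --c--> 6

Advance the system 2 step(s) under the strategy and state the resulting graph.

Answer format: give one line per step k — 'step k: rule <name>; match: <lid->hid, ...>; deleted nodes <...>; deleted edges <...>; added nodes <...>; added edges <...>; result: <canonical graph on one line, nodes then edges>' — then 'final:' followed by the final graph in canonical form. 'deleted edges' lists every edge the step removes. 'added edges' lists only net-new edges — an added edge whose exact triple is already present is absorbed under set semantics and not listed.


step 1: rule r1; match: 0->6, 1->3, 2->4, 3->5; deleted nodes 6; deleted edges (6,3,c); (6,4,c); (6,5,c); added nodes 10, 11, 12, 13, 14, 15, 16; added edges (13,3,c); (13,10,c); (13,12,c); (14,4,c); (14,10,c); (14,11,c); (15,5,c); (15,11,c); (15,12,c); (16,10,c); (16,11,c); (16,12,c); result: nodes: 0:vx, 1:vx, 2:vx, 3:vx, 4:vx, 5:vx, 9:tri, 10:vx, 11:vx, 12:vx, 13:tri, 14:tri, 15:tri, 16:tri edges: (9,0,c); (9,1,c); (9,5,c); (13,3,c); (13,10,c); (13,12,c); (14,4,c); (14,10,c); (14,11,c); (15,5,c); (15,11,c); (15,12,c); (16,10,c); (16,11,c); (16,12,c)
step 2: rule r1; match: 0->9, 1->0, 2->1, 3->5; deleted nodes 9; deleted edges (9,0,c); (9,1,c); (9,5,c); added nodes 17, 18, 19, 20, 21, 22, 23; added edges (20,0,c); (20,17,c); (20,19,c); (21,1,c); (21,17,c); (21,18,c); (22,5,c); (22,18,c); (22,19,c); (23,17,c); (23,18,c); (23,19,c); result: nodes: 0:vx, 1:vx, 2:vx, 3:vx, 4:vx, 5:vx, 10:vx, 11:vx, 12:vx, 13:tri, 14:tri, 15:tri, 16:tri, 17:vx, 18:vx, 19:vx, 20:tri, 21:tri, 22:tri, 23:tri edges: (13,3,c); (13,10,c); (13,12,c); (14,4,c); (14,10,c); (14,11,c); (15,5,c); (15,11,c); (15,12,c); (16,10,c); (16,11,c); (16,12,c); (20,0,c); (20,17,c); (20,19,c); (21,1,c); (21,17,c); (21,18,c); (22,5,c); (22,18,c); (22,19,c); (23,17,c); (23,18,c); (23,19,c)
final:
nodes: 0:vx, 1:vx, 2:vx, 3:vx, 4:vx, 5:vx, 10:vx, 11:vx, 12:vx, 13:tri, 14:tri, 15:tri, 16:tri, 17:vx, 18:vx, 19:vx, 20:tri, 21:tri, 22:tri, 23:tri
edges: (13,3,c); (13,10,c); (13,12,c); (14,4,c); (14,10,c); (14,11,c); (15,5,c); (15,11,c); (15,12,c); (16,10,c); (16,11,c); (16,12,c); (20,0,c); (20,17,c); (20,19,c); (21,1,c); (21,17,c); (21,18,c); (22,5,c); (22,18,c); (22,19,c); (23,17,c); (23,18,c); (23,19,c)


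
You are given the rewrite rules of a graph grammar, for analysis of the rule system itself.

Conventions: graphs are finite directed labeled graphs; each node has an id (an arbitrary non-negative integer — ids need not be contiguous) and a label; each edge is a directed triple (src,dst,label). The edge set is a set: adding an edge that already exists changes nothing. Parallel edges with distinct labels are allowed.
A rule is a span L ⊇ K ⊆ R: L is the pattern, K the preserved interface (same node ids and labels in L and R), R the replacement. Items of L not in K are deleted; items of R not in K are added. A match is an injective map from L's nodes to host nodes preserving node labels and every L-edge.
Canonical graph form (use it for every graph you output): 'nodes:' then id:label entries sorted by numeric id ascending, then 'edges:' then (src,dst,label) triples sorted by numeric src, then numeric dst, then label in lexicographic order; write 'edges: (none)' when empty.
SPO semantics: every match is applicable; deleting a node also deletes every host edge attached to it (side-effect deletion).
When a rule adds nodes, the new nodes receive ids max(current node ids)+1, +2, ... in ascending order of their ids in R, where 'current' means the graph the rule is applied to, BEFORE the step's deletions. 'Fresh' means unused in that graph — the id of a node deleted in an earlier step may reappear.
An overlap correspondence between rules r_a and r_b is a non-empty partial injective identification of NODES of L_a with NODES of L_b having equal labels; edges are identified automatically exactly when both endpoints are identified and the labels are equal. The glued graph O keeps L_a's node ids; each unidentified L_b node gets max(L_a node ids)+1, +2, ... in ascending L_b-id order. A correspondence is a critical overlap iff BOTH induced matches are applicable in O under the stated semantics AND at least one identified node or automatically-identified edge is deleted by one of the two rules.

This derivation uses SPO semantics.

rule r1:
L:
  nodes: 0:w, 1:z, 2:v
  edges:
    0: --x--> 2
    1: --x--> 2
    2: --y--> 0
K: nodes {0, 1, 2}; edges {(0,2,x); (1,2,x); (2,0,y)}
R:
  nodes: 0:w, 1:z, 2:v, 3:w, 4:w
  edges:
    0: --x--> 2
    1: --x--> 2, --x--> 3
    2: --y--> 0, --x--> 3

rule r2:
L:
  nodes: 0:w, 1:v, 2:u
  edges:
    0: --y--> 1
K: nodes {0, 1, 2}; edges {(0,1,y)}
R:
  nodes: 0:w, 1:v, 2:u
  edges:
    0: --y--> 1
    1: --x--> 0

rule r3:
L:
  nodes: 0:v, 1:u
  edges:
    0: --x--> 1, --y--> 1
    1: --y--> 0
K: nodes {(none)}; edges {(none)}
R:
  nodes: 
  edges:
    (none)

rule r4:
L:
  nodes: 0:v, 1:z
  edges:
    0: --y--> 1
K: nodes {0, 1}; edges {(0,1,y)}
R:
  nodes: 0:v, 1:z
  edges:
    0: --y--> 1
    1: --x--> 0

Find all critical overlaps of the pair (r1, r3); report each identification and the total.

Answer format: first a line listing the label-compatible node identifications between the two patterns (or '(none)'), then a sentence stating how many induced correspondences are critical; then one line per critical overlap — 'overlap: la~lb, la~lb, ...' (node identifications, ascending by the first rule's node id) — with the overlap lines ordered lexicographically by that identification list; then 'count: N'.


label-compatible node identifications between L(r1) and L(r3): 2~0
1 of the induced correspondences is a critical overlap of r1 and r3.
overlap: 2~0
count: 1


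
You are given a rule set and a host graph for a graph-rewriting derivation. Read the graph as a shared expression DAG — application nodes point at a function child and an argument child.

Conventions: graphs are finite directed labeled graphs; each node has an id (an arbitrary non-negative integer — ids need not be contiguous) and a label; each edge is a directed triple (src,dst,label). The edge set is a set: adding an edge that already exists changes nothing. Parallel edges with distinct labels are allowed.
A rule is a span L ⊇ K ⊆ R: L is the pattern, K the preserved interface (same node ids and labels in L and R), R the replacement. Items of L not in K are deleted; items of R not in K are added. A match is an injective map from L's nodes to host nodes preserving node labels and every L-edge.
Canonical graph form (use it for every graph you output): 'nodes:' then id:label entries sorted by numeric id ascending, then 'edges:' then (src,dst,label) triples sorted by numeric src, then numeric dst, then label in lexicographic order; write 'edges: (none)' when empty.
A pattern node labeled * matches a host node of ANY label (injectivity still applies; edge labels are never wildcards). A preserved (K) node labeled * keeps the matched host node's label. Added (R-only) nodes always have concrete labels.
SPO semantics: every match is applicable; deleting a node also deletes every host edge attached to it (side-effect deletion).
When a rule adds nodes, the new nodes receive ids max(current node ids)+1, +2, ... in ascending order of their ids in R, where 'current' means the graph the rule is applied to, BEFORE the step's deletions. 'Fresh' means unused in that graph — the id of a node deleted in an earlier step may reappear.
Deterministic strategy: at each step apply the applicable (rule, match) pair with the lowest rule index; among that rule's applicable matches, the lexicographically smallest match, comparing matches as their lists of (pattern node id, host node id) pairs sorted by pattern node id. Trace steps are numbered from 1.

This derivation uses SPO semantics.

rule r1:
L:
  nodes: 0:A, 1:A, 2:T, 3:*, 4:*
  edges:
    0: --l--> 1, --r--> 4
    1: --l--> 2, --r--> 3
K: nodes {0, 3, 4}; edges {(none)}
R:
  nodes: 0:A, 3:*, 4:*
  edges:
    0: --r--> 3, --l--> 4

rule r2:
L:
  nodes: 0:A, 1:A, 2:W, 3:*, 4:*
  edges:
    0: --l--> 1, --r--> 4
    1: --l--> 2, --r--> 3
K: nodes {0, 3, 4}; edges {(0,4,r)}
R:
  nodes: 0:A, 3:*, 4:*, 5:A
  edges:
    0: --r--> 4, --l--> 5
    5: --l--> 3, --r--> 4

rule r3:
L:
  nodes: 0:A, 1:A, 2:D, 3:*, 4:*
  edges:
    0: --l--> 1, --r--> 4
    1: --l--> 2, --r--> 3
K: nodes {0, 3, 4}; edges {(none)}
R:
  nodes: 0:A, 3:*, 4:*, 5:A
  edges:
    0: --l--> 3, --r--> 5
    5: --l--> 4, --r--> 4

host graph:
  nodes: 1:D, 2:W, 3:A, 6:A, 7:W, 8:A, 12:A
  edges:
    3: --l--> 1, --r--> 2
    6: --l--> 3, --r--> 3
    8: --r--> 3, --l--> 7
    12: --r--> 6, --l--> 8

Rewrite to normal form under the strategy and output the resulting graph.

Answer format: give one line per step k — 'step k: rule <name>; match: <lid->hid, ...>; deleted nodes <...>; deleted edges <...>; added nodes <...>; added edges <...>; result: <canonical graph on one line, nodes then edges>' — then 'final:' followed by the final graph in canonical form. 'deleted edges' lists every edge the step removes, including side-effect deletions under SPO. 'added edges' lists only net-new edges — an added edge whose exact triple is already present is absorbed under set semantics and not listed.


step 1: rule r2; match: 0->12, 1->8, 2->7, 3->3, 4->6; deleted nodes 7, 8; deleted edges (8,3,r); (8,7,l); (12,8,l); added nodes 13; added edges (12,13,l); (13,3,l); (13,6,r); result: nodes: 1:D, 2:W, 3:A, 6:A, 12:A, 13:A edges: (3,1,l); (3,2,r); (6,3,l); (6,3,r); (12,6,r); (12,13,l); (13,3,l); (13,6,r)
step 2: rule r3; match: 0->13, 1->3, 2->1, 3->2, 4->6; deleted nodes 1, 3; deleted edges (3,1,l); (3,2,r); (6,3,l); (6,3,r); (13,3,l); (13,6,r); added nodes 14; added edges (13,2,l); (13,14,r); (14,6,l); (14,6,r); result: nodes: 2:W, 6:A, 12:A, 13:A, 14:A edges: (12,6,r); (12,13,l); (13,2,l); (13,14,r); (14,6,l); (14,6,r)
step 3: rule r2; match: 0->12, 1->13, 2->2, 3->14, 4->6; deleted nodes 2, 13; deleted edges (12,13,l); (13,2,l); (13,14,r); added nodes 15; added edges (12,15,l); (15,6,r); (15,14,l); result: nodes: 6:A, 12:A, 14:A, 15:A edges: (12,6,r); (12,15,l); (14,6,l); (14,6,r); (15,6,r); (15,14,l)
final:
nodes: 6:A, 12:A, 14:A, 15:A
edges: (12,6,r); (12,15,l); (14,6,l); (14,6,r); (15,6,r); (15,14,l)


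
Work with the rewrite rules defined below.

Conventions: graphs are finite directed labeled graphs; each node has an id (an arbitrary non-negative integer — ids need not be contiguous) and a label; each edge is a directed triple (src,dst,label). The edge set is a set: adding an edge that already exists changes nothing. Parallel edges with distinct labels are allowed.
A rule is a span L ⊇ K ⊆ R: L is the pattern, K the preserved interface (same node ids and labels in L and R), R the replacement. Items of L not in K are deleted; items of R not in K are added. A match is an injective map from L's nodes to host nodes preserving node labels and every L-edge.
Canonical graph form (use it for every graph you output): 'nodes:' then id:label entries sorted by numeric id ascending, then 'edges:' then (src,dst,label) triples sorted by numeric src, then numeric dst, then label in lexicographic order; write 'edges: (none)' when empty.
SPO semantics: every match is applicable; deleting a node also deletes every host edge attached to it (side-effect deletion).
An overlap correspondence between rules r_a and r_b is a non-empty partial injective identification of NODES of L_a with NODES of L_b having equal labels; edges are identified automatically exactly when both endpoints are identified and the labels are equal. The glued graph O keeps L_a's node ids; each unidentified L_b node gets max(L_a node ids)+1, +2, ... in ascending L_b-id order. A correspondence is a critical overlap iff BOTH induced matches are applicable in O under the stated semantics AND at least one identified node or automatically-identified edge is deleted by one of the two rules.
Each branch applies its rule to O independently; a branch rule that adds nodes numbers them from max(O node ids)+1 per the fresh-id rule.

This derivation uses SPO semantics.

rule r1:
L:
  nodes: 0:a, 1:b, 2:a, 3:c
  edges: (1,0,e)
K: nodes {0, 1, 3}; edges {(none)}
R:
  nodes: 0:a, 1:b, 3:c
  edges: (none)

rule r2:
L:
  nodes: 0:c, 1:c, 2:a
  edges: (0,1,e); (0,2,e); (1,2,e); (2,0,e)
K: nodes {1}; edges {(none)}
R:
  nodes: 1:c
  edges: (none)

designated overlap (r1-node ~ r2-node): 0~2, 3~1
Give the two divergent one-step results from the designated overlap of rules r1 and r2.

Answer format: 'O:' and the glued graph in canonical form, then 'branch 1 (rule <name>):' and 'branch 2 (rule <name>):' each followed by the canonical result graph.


O:
nodes: 0:a, 1:b, 2:a, 3:c, 4:c
edges: (0,4,e); (1,0,e); (3,0,e); (4,0,e); (4,3,e)
branch 1 (rule r1):
nodes: 0:a, 1:b, 3:c, 4:c
edges: (0,4,e); (3,0,e); (4,0,e); (4,3,e)
branch 2 (rule r2):
nodes: 1:b, 2:a, 3:c
edges: (none)


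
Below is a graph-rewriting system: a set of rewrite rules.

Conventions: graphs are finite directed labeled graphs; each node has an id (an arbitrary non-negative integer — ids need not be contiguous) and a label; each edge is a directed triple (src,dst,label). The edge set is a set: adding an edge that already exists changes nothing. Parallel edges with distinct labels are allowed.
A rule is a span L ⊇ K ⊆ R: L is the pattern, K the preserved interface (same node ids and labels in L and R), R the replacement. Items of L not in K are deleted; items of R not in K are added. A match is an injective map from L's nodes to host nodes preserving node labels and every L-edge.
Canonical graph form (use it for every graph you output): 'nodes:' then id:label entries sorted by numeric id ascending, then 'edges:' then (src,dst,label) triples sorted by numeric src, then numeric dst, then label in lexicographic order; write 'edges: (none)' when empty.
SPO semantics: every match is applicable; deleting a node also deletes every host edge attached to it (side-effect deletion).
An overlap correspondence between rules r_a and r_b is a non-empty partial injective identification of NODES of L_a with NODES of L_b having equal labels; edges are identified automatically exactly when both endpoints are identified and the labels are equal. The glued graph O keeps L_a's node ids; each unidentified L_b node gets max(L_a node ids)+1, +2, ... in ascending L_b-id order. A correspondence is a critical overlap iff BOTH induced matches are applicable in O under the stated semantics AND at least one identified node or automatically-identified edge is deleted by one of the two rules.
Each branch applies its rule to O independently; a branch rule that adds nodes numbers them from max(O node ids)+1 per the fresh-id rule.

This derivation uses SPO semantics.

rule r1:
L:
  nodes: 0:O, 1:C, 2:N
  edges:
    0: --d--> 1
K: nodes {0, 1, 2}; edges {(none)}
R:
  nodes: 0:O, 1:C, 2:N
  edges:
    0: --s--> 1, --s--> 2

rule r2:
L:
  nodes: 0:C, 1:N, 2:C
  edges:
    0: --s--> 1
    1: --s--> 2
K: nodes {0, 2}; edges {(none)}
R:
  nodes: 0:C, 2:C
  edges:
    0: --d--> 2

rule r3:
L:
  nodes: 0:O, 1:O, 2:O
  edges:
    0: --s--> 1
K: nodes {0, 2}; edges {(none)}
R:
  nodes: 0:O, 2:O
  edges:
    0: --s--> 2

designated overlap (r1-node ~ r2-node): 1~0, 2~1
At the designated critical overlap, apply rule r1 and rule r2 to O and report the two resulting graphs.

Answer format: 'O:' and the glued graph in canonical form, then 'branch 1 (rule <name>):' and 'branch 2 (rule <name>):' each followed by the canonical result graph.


O:
nodes: 0:O, 1:C, 2:N, 3:C
edges: (0,1,d); (1,2,s); (2,3,s)
branch 1 (rule r1):
nodes: 0:O, 1:C, 2:N, 3:C
edges: (0,1,s); (0,2,s); (1,2,s); (2,3,s)
branch 2 (rule r2):
nodes: 0:O, 1:C, 3:C
edges: (0,1,d); (1,3,d)


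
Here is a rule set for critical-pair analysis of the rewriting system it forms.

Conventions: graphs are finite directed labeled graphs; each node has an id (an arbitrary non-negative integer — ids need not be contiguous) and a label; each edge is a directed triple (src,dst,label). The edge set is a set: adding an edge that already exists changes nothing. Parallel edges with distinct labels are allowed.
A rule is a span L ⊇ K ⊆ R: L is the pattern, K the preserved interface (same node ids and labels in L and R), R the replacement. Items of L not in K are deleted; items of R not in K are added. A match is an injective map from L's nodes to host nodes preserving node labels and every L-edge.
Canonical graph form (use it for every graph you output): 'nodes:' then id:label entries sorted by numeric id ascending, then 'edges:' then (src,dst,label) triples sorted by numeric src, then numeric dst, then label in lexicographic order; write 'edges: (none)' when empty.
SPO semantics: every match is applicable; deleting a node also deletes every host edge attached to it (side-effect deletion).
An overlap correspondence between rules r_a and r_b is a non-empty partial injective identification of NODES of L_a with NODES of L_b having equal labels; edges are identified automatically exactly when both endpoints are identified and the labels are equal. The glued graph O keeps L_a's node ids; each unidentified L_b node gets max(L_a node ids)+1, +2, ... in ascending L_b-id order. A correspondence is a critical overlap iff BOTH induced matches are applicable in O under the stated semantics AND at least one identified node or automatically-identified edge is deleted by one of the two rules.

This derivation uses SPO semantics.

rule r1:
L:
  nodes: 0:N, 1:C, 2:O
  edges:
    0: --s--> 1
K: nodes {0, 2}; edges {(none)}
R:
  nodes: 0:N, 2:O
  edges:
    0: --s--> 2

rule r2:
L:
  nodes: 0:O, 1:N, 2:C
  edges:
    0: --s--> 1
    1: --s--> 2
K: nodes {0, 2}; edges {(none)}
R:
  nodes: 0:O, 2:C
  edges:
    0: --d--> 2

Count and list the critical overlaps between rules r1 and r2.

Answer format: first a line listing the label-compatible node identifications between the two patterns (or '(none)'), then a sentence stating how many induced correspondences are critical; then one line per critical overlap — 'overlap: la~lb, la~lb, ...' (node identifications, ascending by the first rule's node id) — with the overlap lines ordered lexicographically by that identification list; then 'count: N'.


label-compatible node identifications between L(r1) and L(r2): 0~1, 1~2, 2~0
6 of the induced correspondences are critical overlaps of r1 and r2.
overlap: 0~1
overlap: 0~1, 1~2
overlap: 0~1, 1~2, 2~0
overlap: 0~1, 2~0
overlap: 1~2
overlap: 1~2, 2~0
count: 6


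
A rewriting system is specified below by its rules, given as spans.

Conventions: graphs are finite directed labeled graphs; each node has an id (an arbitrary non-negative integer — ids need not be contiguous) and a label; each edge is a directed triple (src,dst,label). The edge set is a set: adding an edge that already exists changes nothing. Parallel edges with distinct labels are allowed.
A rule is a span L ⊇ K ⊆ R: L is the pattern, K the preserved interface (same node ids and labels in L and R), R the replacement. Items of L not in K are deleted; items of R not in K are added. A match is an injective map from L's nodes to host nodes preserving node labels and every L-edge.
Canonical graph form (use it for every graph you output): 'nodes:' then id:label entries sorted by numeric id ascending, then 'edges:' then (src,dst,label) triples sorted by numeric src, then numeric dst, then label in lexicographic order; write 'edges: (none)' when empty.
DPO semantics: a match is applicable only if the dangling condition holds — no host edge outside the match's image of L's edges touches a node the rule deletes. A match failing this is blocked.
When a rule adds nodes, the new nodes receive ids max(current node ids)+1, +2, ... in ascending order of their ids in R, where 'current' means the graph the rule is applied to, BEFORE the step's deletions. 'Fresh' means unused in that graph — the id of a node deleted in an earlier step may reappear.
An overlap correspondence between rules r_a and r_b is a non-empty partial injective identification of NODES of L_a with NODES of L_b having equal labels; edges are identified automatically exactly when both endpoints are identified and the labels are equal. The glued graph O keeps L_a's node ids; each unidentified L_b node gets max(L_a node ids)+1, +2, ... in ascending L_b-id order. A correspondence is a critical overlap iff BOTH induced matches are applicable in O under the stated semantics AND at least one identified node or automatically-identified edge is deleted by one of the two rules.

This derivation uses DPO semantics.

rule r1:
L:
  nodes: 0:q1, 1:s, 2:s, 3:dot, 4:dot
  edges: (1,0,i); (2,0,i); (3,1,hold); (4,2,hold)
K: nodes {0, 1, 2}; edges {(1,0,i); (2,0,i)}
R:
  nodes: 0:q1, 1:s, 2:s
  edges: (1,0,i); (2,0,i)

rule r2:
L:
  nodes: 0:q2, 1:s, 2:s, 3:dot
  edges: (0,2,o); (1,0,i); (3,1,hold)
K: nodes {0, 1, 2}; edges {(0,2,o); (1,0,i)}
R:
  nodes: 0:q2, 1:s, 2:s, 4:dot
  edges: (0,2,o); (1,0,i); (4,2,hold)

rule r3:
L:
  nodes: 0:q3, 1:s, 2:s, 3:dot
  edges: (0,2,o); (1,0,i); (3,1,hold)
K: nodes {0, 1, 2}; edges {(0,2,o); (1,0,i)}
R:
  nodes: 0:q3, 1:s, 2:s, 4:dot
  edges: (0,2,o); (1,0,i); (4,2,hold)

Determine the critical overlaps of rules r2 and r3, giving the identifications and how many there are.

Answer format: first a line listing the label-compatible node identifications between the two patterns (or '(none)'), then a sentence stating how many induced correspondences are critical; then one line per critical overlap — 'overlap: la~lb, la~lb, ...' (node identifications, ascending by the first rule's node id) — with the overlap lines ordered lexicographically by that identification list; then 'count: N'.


label-compatible node identifications between L(r2) and L(r3): 1~1, 1~2, 2~1, 2~2, 3~3
2 of the induced correspondences are critical overlaps of r2 and r3.
overlap: 1~1, 2~2, 3~3
overlap: 1~1, 3~3
count: 2


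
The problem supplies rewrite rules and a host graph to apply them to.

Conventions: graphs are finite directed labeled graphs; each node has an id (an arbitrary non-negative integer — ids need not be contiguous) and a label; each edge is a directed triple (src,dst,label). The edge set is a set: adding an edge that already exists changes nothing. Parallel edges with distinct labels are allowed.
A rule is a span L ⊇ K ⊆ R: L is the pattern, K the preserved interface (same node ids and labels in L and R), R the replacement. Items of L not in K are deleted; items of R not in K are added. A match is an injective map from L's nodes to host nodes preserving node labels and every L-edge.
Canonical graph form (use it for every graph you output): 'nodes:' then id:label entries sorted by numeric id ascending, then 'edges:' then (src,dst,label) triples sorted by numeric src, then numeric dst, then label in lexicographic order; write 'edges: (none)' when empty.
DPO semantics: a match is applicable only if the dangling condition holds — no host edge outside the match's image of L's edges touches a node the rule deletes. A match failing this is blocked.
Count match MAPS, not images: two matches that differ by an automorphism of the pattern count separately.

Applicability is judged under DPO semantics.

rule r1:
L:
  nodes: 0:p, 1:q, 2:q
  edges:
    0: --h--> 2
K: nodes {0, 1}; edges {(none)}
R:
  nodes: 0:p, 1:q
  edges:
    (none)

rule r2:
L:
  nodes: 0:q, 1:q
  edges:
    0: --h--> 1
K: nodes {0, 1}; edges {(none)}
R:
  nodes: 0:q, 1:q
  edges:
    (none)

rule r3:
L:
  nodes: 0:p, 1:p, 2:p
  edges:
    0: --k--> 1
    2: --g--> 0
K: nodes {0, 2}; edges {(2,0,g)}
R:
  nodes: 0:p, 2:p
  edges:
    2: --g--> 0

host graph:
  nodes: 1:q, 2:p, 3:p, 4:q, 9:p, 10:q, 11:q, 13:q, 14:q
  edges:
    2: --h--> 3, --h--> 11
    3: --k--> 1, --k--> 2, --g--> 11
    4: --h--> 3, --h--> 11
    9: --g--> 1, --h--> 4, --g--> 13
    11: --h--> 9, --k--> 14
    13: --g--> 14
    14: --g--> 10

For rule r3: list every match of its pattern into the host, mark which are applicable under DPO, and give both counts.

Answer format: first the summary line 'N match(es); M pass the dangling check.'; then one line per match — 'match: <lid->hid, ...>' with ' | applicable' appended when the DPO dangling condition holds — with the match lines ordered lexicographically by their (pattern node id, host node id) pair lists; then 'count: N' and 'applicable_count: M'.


0 match(es); 0 pass the dangling check.
count: 0
applicable_count: 0


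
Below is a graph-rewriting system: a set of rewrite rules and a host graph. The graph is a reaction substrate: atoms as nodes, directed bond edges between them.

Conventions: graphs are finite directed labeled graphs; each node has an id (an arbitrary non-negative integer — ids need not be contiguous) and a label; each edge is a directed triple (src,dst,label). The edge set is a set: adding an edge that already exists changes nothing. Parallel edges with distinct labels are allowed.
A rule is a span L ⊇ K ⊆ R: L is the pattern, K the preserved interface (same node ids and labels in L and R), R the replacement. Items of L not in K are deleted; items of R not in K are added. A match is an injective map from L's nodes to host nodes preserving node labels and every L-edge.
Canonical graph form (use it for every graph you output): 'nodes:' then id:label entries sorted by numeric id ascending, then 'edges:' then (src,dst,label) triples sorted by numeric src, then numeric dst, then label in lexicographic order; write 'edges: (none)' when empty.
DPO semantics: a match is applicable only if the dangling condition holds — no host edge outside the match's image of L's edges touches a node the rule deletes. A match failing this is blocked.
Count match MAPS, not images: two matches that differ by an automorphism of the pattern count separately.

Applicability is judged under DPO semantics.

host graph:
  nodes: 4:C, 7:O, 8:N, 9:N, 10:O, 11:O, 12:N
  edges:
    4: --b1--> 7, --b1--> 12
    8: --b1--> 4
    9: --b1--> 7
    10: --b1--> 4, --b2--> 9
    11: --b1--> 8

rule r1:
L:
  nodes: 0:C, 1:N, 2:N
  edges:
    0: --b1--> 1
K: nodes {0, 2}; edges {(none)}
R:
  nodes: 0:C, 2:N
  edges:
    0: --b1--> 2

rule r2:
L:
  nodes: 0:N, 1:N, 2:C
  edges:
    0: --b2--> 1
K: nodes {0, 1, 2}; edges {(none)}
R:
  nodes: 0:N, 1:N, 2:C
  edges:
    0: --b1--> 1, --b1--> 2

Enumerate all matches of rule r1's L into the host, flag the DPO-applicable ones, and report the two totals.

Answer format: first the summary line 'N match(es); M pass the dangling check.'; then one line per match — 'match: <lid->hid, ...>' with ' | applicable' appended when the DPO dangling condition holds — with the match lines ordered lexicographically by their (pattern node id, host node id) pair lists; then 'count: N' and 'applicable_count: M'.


2 match(es); 2 pass the dangling check.
match: 0->4, 1->12, 2->8 | applicable
match: 0->4, 1->12, 2->9 | applicable
count: 2
applicable_count: 2


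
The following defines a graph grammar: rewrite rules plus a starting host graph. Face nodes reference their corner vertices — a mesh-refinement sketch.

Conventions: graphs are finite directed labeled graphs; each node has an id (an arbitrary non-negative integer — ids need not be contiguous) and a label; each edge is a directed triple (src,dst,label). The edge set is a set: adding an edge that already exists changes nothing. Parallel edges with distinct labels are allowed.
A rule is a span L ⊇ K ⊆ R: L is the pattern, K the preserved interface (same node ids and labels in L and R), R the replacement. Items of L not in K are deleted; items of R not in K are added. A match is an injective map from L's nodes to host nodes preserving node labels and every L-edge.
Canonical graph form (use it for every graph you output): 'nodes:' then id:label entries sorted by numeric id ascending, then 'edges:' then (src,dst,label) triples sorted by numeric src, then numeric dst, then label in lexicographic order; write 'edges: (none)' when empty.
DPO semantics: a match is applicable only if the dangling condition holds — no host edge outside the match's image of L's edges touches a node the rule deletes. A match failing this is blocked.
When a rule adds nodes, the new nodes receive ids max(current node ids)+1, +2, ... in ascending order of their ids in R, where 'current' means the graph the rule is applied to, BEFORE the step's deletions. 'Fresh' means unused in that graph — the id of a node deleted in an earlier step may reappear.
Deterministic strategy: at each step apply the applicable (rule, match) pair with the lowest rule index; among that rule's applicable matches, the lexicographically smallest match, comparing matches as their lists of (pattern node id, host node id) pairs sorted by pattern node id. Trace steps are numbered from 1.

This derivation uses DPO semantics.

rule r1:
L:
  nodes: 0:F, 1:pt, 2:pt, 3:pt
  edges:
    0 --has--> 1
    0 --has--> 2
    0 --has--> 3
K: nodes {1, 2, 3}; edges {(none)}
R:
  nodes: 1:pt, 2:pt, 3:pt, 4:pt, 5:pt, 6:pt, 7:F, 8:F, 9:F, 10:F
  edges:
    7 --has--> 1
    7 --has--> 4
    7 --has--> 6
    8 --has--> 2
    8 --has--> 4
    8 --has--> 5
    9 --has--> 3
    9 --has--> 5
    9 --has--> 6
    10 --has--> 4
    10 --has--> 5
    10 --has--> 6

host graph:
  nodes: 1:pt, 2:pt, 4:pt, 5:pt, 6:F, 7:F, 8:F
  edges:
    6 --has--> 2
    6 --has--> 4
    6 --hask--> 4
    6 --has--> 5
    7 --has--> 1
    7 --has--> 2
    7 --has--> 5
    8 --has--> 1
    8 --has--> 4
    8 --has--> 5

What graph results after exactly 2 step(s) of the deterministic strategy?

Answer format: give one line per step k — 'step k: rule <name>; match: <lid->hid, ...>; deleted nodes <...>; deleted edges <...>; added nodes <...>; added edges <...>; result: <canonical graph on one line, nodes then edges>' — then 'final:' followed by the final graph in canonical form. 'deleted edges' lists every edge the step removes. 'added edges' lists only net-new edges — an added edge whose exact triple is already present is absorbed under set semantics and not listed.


step 1: rule r1; match: 0->7, 1->1, 2->2, 3->5; deleted nodes 7; deleted edges (7,1,has); (7,2,has); (7,5,has); added nodes 9, 10, 11, 12, 13, 14, 15; added edges (12,1,has); (12,9,has); (12,11,has); (13,2,has); (13,9,has); (13,10,has); (14,5,has); (14,10,has); (14,11,has); (15,9,has); (15,10,has); (15,11,has); result: nodes: 1:pt, 2:pt, 4:pt, 5:pt, 6:F, 8:F, 9:pt, 10:pt, 11:pt, 12:F, 13:F, 14:F, 15:F edges: (6,2,has); (6,4,has); (6,4,hask); (6,5,has); (8,1,has); (8,4,has); (8,5,has); (12,1,has); (12,9,has); (12,11,has); (13,2,has); (13,9,has); (13,10,has); (14,5,has); (14,10,has); (14,11,has); (15,9,has); (15,10,has); (15,11,has)
step 2: rule r1; match: 0->8, 1->1, 2->4, 3->5; deleted nodes 8; deleted edges (8,1,has); (8,4,has); (8,5,has); added nodes 16, 17, 18, 19, 20, 21, 22; added edges (19,1,has); (19,16,has); (19,18,has); (20,4,has); (20,16,has); (20,17,has); (21,5,has); (21,17,has); (21,18,has); (22,16,has); (22,17,has); (22,18,has); result: nodes: 1:pt, 2:pt, 4:pt, 5:pt, 6:F, 9:pt, 10:pt, 11:pt, 12:F, 13:F, 14:F, 15:F, 16:pt, 17:pt, 18:pt, 19:F, 20:F, 21:F, 22:F edges: (6,2,has); (6,4,has); (6,4,hask); (6,5,has); (12,1,has); (12,9,has); (12,11,has); (13,2,has); (13,9,has); (13,10,has); (14,5,has); (14,10,has); (14,11,has); (15,9,has); (15,10,has); (15,11,has); (19,1,has); (19,16,has); (19,18,has); (20,4,has); (20,16,has); (20,17,has); (21,5,has); (21,17,has); (21,18,has); (22,16,has); (22,17,has); (22,18,has)
final:
nodes: 1:pt, 2:pt, 4:pt, 5:pt, 6:F, 9:pt, 10:pt, 11:pt, 12:F, 13:F, 14:F, 15:F, 16:pt, 17:pt, 18:pt, 19:F, 20:F, 21:F, 22:F
edges: (6,2,has); (6,4,has); (6,4,hask); (6,5,has); (12,1,has); (12,9,has); (12,11,has); (13,2,has); (13,9,has); (13,10,has); (14,5,has); (14,10,has); (14,11,has); (15,9,has); (15,10,has); (15,11,has); (19,1,has); (19,16,has); (19,18,has); (20,4,has); (20,16,has); (20,17,has); (21,5,has); (21,17,has); (21,18,has); (22,16,has); (22,17,has); (22,18,has)


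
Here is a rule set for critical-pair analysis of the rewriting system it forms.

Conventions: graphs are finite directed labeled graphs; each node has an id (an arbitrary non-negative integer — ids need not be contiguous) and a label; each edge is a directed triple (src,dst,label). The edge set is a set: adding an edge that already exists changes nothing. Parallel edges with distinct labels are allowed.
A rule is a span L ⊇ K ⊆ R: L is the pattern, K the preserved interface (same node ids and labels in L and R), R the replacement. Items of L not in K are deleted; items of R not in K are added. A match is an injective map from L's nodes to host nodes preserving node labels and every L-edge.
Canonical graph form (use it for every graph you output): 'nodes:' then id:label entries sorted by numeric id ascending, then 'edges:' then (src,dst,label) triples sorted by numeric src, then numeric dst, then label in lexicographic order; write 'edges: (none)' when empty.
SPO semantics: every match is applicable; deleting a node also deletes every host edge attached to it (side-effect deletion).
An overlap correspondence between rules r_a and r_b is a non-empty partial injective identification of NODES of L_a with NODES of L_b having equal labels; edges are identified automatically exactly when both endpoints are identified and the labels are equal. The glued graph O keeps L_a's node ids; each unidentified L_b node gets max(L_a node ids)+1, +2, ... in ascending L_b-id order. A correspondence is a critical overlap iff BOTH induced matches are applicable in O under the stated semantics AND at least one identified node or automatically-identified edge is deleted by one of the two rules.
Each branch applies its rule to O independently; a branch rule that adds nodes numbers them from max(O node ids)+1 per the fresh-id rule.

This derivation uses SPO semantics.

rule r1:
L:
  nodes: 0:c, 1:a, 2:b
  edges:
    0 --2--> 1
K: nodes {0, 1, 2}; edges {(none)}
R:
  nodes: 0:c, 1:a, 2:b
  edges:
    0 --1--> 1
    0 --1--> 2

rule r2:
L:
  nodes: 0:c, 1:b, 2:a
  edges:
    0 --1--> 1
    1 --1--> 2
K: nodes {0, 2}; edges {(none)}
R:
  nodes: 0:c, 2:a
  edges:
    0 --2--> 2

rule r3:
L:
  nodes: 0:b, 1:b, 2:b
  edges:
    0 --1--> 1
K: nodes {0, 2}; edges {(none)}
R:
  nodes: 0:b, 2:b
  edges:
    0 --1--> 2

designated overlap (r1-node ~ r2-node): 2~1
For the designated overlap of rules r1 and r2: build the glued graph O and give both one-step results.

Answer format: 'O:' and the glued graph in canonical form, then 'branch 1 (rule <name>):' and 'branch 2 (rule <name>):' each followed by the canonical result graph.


O:
nodes: 0:c, 1:a, 2:b, 3:c, 4:a
edges: (0,1,2); (2,4,1); (3,2,1)
branch 1 (rule r1):
nodes: 0:c, 1:a, 2:b, 3:c, 4:a
edges: (0,1,1); (0,2,1); (2,4,1); (3,2,1)
branch 2 (rule r2):
nodes: 0:c, 1:a, 3:c, 4:a
edges: (0,1,2); (3,4,2)
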